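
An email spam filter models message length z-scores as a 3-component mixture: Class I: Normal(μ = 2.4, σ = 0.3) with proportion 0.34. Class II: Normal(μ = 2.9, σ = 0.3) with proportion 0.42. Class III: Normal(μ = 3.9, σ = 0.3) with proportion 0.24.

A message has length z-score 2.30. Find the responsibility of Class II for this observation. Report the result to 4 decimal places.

0.1502

P(component k | x) = π_k·f_k(x) / marginal(x), where marginal(x) = Σ_j π_j·f_j(x).
Evaluate each component's likelihood at the observed value:
  L_I = (1/(0.3·√(2π)))·exp(−(2.30−2.4)²/(2·0.3²)) = 1.329808·exp(-0.05556) = 1.25794
  L_II = (1/(0.3·√(2π)))·exp(−(2.30−2.9)²/(2·0.3²)) = 1.329808·exp(-2.00000) = 0.17997
  L_III = (1/(0.3·√(2π)))·exp(−(2.30−3.9)²/(2·0.3²)) = 1.329808·exp(-14.22222) = 8.85434e-07
Unnormalised posteriors:
  π_I·L_I = 0.34 × 1.25794 = 0.427701
  π_II·L_II = 0.42 × 0.17997 = 0.0755874
  π_III·L_III = 0.24 × 8.85434e-07 = 2.12504e-07
Sum: 0.427701 + 0.0755874 + 2.12504e-07 = 0.503289
Responsibility of Class II: 0.0755874 / 0.503289 ≈ 0.1502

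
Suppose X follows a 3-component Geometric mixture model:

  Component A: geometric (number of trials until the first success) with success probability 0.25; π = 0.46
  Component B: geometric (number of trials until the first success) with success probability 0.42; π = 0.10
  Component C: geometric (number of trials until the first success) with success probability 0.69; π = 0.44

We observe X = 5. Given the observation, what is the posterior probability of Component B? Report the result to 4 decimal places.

Apply Bayes' rule: the posterior for each component is proportional to its prior times its likelihood at x.
Evaluate each component's likelihood at the observed value:
  L_A = 0.25·(1−0.25)^4 = 0.25·0.316406 = 0.0791016
  L_B = 0.42·(1−0.42)^4 = 0.42·0.113165 = 0.0475293
  L_C = 0.69·(1−0.69)^4 = 0.69·0.00923521 = 0.00637229
Weight by the priors:
  π_A·L_A = 0.46 × 0.0791016 = 0.0363867
  π_B·L_B = 0.10 × 0.0475293 = 0.00475293
  π_C·L_C = 0.44 × 0.00637229 = 0.00280381
Normaliser: 0.0363867 + 0.00475293 + 0.00280381 = 0.0439435
So the posterior for Component B is 0.00475293 / 0.0439435 ≈ 0.1082.

0.1082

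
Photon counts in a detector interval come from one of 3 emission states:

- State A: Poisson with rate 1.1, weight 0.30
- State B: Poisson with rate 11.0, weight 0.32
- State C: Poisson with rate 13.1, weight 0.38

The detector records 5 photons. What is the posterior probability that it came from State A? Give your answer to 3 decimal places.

0.122

P(component k | x) = π_k·f_k(x) / marginal(x), where marginal(x) = Σ_j π_j·f_j(x).
Evaluate each component's likelihood at the observed value:
  p_A = e^(−1.1)·1.1^5/5! = 0.00446744
  p_B = e^(−11.0)·11.0^5/5! = 0.0224152
  p_C = e^(−13.1)·13.1^5/5! = 0.00657533
Prior × likelihood for each component:
  π_A·p_A = 0.30 × 0.00446744 = 0.00134023
  π_B·p_B = 0.32 × 0.0224152 = 0.00717287
  π_C·p_C = 0.38 × 0.00657533 = 0.00249863
Evidence: 0.00134023 + 0.00717287 + 0.00249863 = 0.0110117
P(State A | x) = 0.00134023 / 0.0110117 ≈ 0.122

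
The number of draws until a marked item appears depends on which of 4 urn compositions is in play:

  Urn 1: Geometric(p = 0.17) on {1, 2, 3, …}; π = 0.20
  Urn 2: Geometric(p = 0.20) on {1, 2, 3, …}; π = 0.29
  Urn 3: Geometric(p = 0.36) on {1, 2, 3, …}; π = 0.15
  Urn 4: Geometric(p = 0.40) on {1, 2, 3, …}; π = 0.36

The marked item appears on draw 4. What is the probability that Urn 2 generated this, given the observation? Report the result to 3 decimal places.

P(component k | x) = w_k·f_k(x) / marginal(x), where marginal(x) = Σ_j w_j·f_j(x).
Evaluate each component's likelihood at the observed value:
  p_1 = 0.0972038
  p_2 = 0.1024
  p_3 = 0.0943718
  p_4 = 0.0864
Weight by the priors:
  w_1·p_1 = 0.20 × 0.0972038 = 0.0194408
  w_2·p_2 = 0.29 × 0.1024 = 0.029696
  w_3·p_3 = 0.15 × 0.0943718 = 0.0141558
  w_4·p_4 = 0.36 × 0.0864 = 0.031104
Evidence: 0.0194408 + 0.029696 + 0.0141558 + 0.031104 = 0.0943965
Responsibility of Urn 2: 0.029696 / 0.0943965 ≈ 0.315

0.315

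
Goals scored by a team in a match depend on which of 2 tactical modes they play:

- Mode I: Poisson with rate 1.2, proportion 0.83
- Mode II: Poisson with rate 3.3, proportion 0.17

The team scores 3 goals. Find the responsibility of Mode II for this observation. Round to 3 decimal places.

0.343

P(component k | x) = π_k·f_k(x) / marginal(x), where marginal(x) = Σ_j π_j·f_j(x).
Component likelihoods at x = 3 goals:
  L_I = e^(−1.2)·1.2^3/3! = 0.0867439
  L_II = e^(−3.3)·3.3^3/3! = 0.220912
Multiply by the mixture weights:
  π_I·L_I = 0.83 × 0.0867439 = 0.0719975
  π_II·L_II = 0.17 × 0.220912 = 0.037555
Sum: 0.0719975 + 0.037555 = 0.109552
P(Mode II | data) ≈ 0.343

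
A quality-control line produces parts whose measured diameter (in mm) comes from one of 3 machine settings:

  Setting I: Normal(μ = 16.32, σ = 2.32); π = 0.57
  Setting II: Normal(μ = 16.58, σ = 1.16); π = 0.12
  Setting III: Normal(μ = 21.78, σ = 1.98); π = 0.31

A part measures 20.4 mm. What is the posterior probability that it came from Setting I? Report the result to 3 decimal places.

Posterior ∝ prior × likelihood, so P(k | x) ∝ π_k f_k(x); normalise over all components.
Evaluate each component's likelihood at the observed value:
  p_I = (1/(2.32·√(2π)))·exp(−(20.4−16.32)²/(2·2.32²)) = 0.171958·exp(-1.54637) = 0.0366303
  p_II = (1/(1.16·√(2π)))·exp(−(20.4−16.58)²/(2·1.16²)) = 0.343916·exp(-5.42227) = 0.00151912
  p_III = (1/(1.98·√(2π)))·exp(−(20.4−21.78)²/(2·1.98²)) = 0.201486·exp(-0.24288) = 0.158038
Prior × likelihood for each component:
  π_I·p_I = 0.57 × 0.0366303 = 0.0208793
  π_II·p_II = 0.12 × 0.00151912 = 0.000182294
  π_III·p_III = 0.31 × 0.158038 = 0.0489918
Marginal: 0.0208793 + 0.000182294 + 0.0489918 = 0.0700534
So the posterior for Setting I is 0.0208793 / 0.0700534 ≈ 0.298.

0.298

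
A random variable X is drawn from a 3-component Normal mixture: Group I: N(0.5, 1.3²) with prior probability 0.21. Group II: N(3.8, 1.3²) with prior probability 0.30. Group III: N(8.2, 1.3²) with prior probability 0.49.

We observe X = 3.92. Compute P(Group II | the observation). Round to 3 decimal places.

P(component k | x) = π_k·f_k(x) / marginal(x), where marginal(x) = Σ_j π_j·f_j(x).
Component likelihoods at x = 3.92:
  f_I = (1/(1.3·√(2π)))·exp(−(3.92−0.5)²/(2·1.3²)) = 0.306879·exp(-3.46047) = 0.00964056
  f_II = (1/(1.3·√(2π)))·exp(−(3.92−3.8)²/(2·1.3²)) = 0.306879·exp(-0.00426) = 0.305574
  f_III = (1/(1.3·√(2π)))·exp(−(3.92−8.2)²/(2·1.3²)) = 0.306879·exp(-5.41964) = 0.00135908
Weight by the priors:
  π_I·f_I = 0.21 × 0.00964056 = 0.00202452
  π_II·f_II = 0.30 × 0.305574 = 0.0916722
  π_III·f_III = 0.49 × 0.00135908 = 0.000665949
Marginal: 0.00202452 + 0.0916722 + 0.000665949 = 0.0943627
P(Group II | 3.92) = 0.0916722 / 0.0943627 ≈ 0.971

0.971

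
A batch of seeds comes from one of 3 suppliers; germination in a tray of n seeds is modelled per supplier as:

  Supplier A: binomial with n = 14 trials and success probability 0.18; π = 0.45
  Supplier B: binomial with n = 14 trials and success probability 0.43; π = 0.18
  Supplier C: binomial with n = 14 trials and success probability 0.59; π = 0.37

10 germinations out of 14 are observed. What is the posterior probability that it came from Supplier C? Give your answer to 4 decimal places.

0.9285

By Bayes' theorem, P(k | x) = π_k f_k(x) / Σ_j π_j f_j(x).
Component likelihoods at x = 10 germinations out of 14:
  f_A = 1.6159e-05
  f_B = 0.0228359
  f_C = 0.144574
Unnormalised posteriors:
  π_A·f_A = 0.45 × 1.6159e-05 = 7.27155e-06
  π_B·f_B = 0.18 × 0.0228359 = 0.00411046
  π_C·f_C = 0.37 × 0.144574 = 0.0534923
Normaliser: 7.27155e-06 + 0.00411046 + 0.0534923 = 0.05761
P(Supplier C | the observation) ≈ 0.9285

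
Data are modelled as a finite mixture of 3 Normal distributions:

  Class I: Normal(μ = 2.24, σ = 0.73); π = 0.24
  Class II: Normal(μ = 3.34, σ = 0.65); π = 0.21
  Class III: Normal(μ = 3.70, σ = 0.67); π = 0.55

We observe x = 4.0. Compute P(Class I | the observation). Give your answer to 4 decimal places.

Apply Bayes' rule: the posterior for each component is proportional to its prior times its likelihood at x.
Normal densities:
  L_I = (1/(0.73·√(2π)))·exp(−(4.0−2.24)²/(2·0.73²)) = 0.546496·exp(-2.90636) = 0.0298793
  L_II = (1/(0.65·√(2π)))·exp(−(4.0−3.34)²/(2·0.65²)) = 0.613757·exp(-0.51550) = 0.366536
  L_III = (1/(0.67·√(2π)))·exp(−(4.0−3.70)²/(2·0.67²)) = 0.595436·exp(-0.10025) = 0.538641
Weight by the priors:
  π_I·L_I = 0.24 × 0.0298793 = 0.00717103
  π_II·L_II = 0.21 × 0.366536 = 0.0769726
  π_III·L_III = 0.55 × 0.538641 = 0.296253
Sum: 0.00717103 + 0.0769726 + 0.296253 = 0.380396
P(Class I | the observation) = 0.00717103 / 0.380396 ≈ 0.0189

0.0189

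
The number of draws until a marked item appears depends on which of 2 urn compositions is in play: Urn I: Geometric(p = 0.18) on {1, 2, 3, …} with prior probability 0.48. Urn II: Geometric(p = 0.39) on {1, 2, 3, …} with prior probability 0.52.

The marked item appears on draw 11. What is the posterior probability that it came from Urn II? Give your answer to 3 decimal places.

Posterior ∝ prior × likelihood, so P(k | x) ∝ P(Z=k) f_k(x); normalise over all components.
Geometric probabilities:
  p_I = 0.0247406
  p_II = 0.00278204
Prior × likelihood for each component:
  P(Z=I)·p_I = 0.48 × 0.0247406 = 0.0118755
  P(Z=II)·p_II = 0.52 × 0.00278204 = 0.00144666
Sum: 0.0118755 + 0.00144666 = 0.0133222
Responsibility of Urn II: 0.00144666 / 0.0133222 ≈ 0.109

0.109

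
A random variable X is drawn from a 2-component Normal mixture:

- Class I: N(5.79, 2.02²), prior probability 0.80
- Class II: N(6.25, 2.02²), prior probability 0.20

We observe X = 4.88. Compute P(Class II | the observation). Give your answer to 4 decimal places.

0.1802

The responsibility of component k is π_k f_k(x) divided by Σ_j π_j f_j(x).
Evaluate each component's likelihood at the observed value:
  L_I = (1/(2.02·√(2π)))·exp(−(4.88−5.79)²/(2·2.02²)) = 0.197496·exp(-0.10147) = 0.178439
  L_II = (1/(2.02·√(2π)))·exp(−(4.88−6.25)²/(2·2.02²)) = 0.197496·exp(-0.22999) = 0.156919
Prior × likelihood for each component:
  π_I·L_I = 0.80 × 0.178439 = 0.142751
  π_II·L_II = 0.20 × 0.156919 = 0.0313838
Normaliser: 0.142751 + 0.0313838 = 0.174135
P(Class II | 4.88) ≈ 0.1802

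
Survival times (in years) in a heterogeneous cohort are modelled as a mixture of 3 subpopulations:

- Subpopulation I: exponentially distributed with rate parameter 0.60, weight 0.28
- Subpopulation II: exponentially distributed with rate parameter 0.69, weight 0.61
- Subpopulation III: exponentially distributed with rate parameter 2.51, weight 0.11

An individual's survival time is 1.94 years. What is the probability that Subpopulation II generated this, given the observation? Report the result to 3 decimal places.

P(component k | x) = P(Z=k)·f_k(x) / marginal(x), where marginal(x) = Σ_j P(Z=j)·f_j(x).
Exponential densities:
  L_I = 0.60·e^(−0.60·1.94) = 0.60·e^(−1.1640) = 0.187341
  L_II = 0.69·e^(−0.69·1.94) = 0.69·e^(−1.3386) = 0.180927
  L_III = 2.51·e^(−2.51·1.94) = 2.51·e^(−4.8694) = 0.0192717
Prior × likelihood for each component:
  P(Z=I)·L_I = 0.28 × 0.187341 = 0.0524554
  P(Z=II)·L_II = 0.61 × 0.180927 = 0.110365
  P(Z=III)·L_III = 0.11 × 0.0192717 = 0.00211989
Denominator: 0.0524554 + 0.110365 + 0.00211989 = 0.164941
Responsibility of Subpopulation II: 0.110365 / 0.164941 ≈ 0.669

0.669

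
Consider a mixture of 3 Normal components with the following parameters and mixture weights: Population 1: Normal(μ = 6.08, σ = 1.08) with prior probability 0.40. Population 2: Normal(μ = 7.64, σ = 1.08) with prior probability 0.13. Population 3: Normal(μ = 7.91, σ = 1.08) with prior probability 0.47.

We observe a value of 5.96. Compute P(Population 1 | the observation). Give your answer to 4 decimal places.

P(component k | x) = π_k·f_k(x) / marginal(x), where marginal(x) = Σ_j π_j·f_j(x).
Normal densities:
  f_1 = (1/(1.08·√(2π)))·exp(−(5.96−6.08)²/(2·1.08²)) = 0.369391·exp(-0.00617) = 0.367118
  f_2 = (1/(1.08·√(2π)))·exp(−(5.96−7.64)²/(2·1.08²)) = 0.369391·exp(-1.20988) = 0.110165
  f_3 = (1/(1.08·√(2π)))·exp(−(5.96−7.91)²/(2·1.08²)) = 0.369391·exp(-1.63002) = 0.0723735
Unnormalised posteriors:
  π_1·f_1 = 0.40 × 0.367118 = 0.146847
  π_2·f_2 = 0.13 × 0.110165 = 0.0143214
  π_3·f_3 = 0.47 × 0.0723735 = 0.0340155
Evidence: 0.146847 + 0.0143214 + 0.0340155 = 0.195184
P(Population 1 | 5.96) ≈ 0.7524

0.7524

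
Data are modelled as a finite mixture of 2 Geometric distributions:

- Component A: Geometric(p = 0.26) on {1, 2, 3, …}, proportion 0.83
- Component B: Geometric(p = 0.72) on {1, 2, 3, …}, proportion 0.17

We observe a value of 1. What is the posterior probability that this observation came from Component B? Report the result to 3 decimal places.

By Bayes' theorem, P(k | x) = P(Z=k) f_k(x) / Σ_j P(Z=j) f_j(x).
Evaluate each component's likelihood at the observed value:
  L_A = 0.26·(1−0.26)^0 = 0.26·1 = 0.26
  L_B = 0.72·(1−0.72)^0 = 0.72·1 = 0.72
Prior × likelihood for each component:
  P(Z=A)·L_A = 0.83 × 0.26 = 0.2158
  P(Z=B)·L_B = 0.17 × 0.72 = 0.1224
Marginal: 0.2158 + 0.1224 = 0.3382
Responsibility of Component B: 0.1224 / 0.3382 ≈ 0.362

0.362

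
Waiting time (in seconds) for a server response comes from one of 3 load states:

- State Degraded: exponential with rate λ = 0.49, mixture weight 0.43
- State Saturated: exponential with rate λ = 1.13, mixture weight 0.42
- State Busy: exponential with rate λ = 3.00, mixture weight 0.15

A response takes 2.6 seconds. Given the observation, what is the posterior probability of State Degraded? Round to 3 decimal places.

0.699

P(component k | x) = w_k·f_k(x) / marginal(x), where marginal(x) = Σ_j w_j·f_j(x).
Component likelihoods at x = 2.6 seconds:
  f_Degraded = 0.49·e^(−0.49·2.6) = 0.49·e^(−1.2740) = 0.137058
  f_Saturated = 1.13·e^(−1.13·2.6) = 1.13·e^(−2.9380) = 0.0598579
  f_Busy = 3.00·e^(−3.00·2.6) = 3.00·e^(−7.8000) = 0.0012292
Prior × likelihood for each component:
  w_Degraded·f_Degraded = 0.43 × 0.137058 = 0.058935
  w_Saturated·f_Saturated = 0.42 × 0.0598579 = 0.0251403
  w_Busy·f_Busy = 0.15 × 0.0012292 = 0.000184381
Marginal: 0.058935 + 0.0251403 + 0.000184381 = 0.0842597
P(State Degraded | data) ≈ 0.699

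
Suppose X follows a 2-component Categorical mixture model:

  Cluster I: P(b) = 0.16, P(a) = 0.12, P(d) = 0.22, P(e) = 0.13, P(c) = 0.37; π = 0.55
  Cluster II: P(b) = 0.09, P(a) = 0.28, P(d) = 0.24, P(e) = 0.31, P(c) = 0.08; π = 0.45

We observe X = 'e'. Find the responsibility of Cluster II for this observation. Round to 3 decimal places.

The responsibility of component k is π_k f_k(x) divided by Σ_j π_j f_j(x).
Evaluate each component's likelihood at the observed value:
  f_I = P(e | comp) = 0.13
  f_II = P(e | comp) = 0.31
Unnormalised posteriors:
  π_I·f_I = 0.55 × 0.13 = 0.0715
  π_II·f_II = 0.45 × 0.31 = 0.1395
Evidence: 0.0715 + 0.1395 = 0.211
P(Cluster II | x) = 0.1395 / 0.211 ≈ 0.661

0.661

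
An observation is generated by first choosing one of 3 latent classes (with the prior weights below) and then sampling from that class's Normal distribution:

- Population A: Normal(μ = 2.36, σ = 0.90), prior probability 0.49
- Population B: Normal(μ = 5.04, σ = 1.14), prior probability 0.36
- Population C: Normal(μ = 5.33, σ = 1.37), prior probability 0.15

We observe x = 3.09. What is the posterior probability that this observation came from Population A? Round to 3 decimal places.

The responsibility of component k is π_k f_k(x) divided by Σ_j π_j f_j(x).
Normal densities:
  f_A = (1/(0.90·√(2π)))·exp(−(3.09−2.36)²/(2·0.90²)) = 0.443269·exp(-0.32895) = 0.319011
  f_B = (1/(1.14·√(2π)))·exp(−(3.09−5.04)²/(2·1.14²)) = 0.349949·exp(-1.46295) = 0.0810315
  f_C = (1/(1.37·√(2π)))·exp(−(3.09−5.33)²/(2·1.37²)) = 0.291199·exp(-1.33667) = 0.0765033
Weight by the priors:
  π_A·f_A = 0.49 × 0.319011 = 0.156316
  π_B·f_B = 0.36 × 0.0810315 = 0.0291714
  π_C·f_C = 0.15 × 0.0765033 = 0.0114755
Normaliser: 0.156316 + 0.0291714 + 0.0114755 = 0.196962
Responsibility of Population A: 0.156316 / 0.196962 ≈ 0.794

0.794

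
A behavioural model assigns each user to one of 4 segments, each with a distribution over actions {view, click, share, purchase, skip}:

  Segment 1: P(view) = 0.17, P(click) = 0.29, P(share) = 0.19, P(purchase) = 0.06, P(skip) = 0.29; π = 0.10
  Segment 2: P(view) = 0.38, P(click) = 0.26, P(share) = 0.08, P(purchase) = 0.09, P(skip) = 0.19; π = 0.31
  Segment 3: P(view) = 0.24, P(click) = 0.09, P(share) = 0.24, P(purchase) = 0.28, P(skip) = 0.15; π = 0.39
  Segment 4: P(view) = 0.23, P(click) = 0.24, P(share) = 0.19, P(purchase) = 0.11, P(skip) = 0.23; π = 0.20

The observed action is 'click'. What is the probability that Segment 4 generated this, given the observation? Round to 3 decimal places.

0.249

By Bayes' theorem, P(k | x) = P(Z=k) f_k(x) / Σ_j P(Z=j) f_j(x).
Component likelihoods at x = 'click':
  L_1 = 0.29
  L_2 = 0.26
  L_3 = 0.09
  L_4 = 0.24
Multiply by the mixture weights:
  P(Z=1)·L_1 = 0.10 × 0.29 = 0.029
  P(Z=2)·L_2 = 0.31 × 0.26 = 0.0806
  P(Z=3)·L_3 = 0.39 × 0.09 = 0.0351
  P(Z=4)·L_4 = 0.20 × 0.24 = 0.048
Denominator: 0.029 + 0.0806 + 0.0351 + 0.048 = 0.1927
Responsibility of Segment 4: 0.048 / 0.1927 ≈ 0.249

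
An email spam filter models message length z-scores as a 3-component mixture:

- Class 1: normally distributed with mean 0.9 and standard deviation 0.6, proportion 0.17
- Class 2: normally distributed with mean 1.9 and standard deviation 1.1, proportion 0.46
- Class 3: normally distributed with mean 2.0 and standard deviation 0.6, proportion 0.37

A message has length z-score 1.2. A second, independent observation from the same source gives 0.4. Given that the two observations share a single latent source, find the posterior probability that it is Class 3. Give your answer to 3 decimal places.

Posterior ∝ prior × likelihood, so P(k | x) ∝ P(Z=k) f_k(x); normalise over all components.
Since both observations come from the same component, the likelihood for component k is f_k(x₁)·f_k(x₂).
  L_1 = [(1/(0.6·√(2π)))·exp(−(1.2−0.9)²/(2·0.6²)) = 0.664904·exp(-0.12500) = 0.586776] × [0.469853] = 0.275698
  L_2 = [(1/(1.1·√(2π)))·exp(−(1.2−1.9)²/(2·1.1²)) = 0.362675·exp(-0.20248) = 0.296198] × [0.14313] = 0.0423948
  L_3 = [(1/(0.6·√(2π)))·exp(−(1.2−2.0)²/(2·0.6²)) = 0.664904·exp(-0.88889) = 0.27335] × [0.0189933] = 0.00519182
Prior × likelihood for each component:
  P(Z=1)·L_1 = 0.17 × 0.275698 = 0.0468687
  P(Z=2)·L_2 = 0.46 × 0.0423948 = 0.0195016
  P(Z=3)·L_3 = 0.37 × 0.00519182 = 0.00192097
Evidence: 0.0468687 + 0.0195016 + 0.00192097 = 0.0682913
Responsibility of Class 3: 0.00192097 / 0.0682913 ≈ 0.028

0.028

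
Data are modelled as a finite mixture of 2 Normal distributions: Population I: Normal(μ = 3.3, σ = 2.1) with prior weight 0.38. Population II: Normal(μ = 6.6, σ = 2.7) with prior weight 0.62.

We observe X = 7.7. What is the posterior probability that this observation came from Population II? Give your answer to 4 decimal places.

Posterior ∝ prior × likelihood, so P(k | x) ∝ P(Z=k) f_k(x); normalise over all components.
Component likelihoods at x = 7.7:
  f_I = (1/(2.1·√(2π)))·exp(−(7.7−3.3)²/(2·2.1²)) = 0.189973·exp(-2.19501) = 0.0211548
  f_II = (1/(2.7·√(2π)))·exp(−(7.7−6.6)²/(2·2.7²)) = 0.147756·exp(-0.08299) = 0.135989
Prior × likelihood for each component:
  P(Z=I)·f_I = 0.38 × 0.0211548 = 0.00803883
  P(Z=II)·f_II = 0.62 × 0.135989 = 0.0843132
Sum: 0.00803883 + 0.0843132 = 0.0923521
Responsibility of Population II: 0.0843132 / 0.0923521 ≈ 0.9130

0.9130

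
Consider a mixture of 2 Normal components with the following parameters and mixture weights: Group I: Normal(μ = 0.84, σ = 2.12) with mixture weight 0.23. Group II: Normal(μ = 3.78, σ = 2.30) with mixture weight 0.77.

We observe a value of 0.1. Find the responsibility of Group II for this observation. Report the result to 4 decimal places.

The responsibility of component k is π_k f_k(x) divided by Σ_j π_j f_j(x).
Evaluate each component's likelihood at the observed value:
  p_I = (1/(2.12·√(2π)))·exp(−(0.1−0.84)²/(2·2.12²)) = 0.188180·exp(-0.06092) = 0.177059
  p_II = (1/(2.30·√(2π)))·exp(−(0.1−3.78)²/(2·2.30²)) = 0.173453·exp(-1.28000) = 0.0482264
Weight by the priors:
  π_I·p_I = 0.23 × 0.177059 = 0.0407235
  π_II·p_II = 0.77 × 0.0482264 = 0.0371344
Marginal: 0.0407235 + 0.0371344 = 0.0778578
Responsibility of Group II: 0.0371344 / 0.0778578 ≈ 0.4770

0.4770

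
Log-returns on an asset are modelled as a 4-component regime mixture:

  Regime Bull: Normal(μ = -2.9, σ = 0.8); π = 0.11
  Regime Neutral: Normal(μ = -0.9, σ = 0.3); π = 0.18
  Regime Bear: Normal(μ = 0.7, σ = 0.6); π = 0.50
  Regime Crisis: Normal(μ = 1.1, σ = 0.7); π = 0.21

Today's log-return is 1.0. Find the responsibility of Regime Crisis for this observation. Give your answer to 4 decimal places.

Apply Bayes' rule: the posterior for each component is proportional to its prior times its likelihood at x.
Normal densities:
  f_Bull = 3.44493e-06
  f_Neutral = 2.59282e-09
  f_Bear = 0.586776
  f_Crisis = 0.564132
Unnormalised posteriors:
  π_Bull·f_Bull = 0.11 × 3.44493e-06 = 3.78942e-07
  π_Neutral·f_Neutral = 0.18 × 2.59282e-09 = 4.66707e-10
  π_Bear·f_Bear = 0.50 × 0.586776 = 0.293388
  π_Crisis·f_Crisis = 0.21 × 0.564132 = 0.118468
Evidence: 3.78942e-07 + 4.66707e-10 + 0.293388 + 0.118468 = 0.411856
P(Regime Crisis | data) ≈ 0.2876

0.2876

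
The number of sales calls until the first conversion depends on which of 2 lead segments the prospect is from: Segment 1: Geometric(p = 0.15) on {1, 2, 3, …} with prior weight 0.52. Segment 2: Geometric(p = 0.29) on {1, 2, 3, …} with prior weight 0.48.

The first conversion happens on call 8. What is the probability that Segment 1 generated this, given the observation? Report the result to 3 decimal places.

0.664

P(component k | x) = π_k·f_k(x) / marginal(x), where marginal(x) = Σ_j π_j·f_j(x).
Evaluate each component's likelihood at the observed value:
  p_1 = 0.15·(1−0.15)^7 = 0.15·0.320577 = 0.0480866
  p_2 = 0.29·(1−0.29)^7 = 0.29·0.0909512 = 0.0263758
Weight by the priors:
  π_1·p_1 = 0.52 × 0.0480866 = 0.025005
  π_2·p_2 = 0.48 × 0.0263758 = 0.0126604
Sum: 0.025005 + 0.0126604 = 0.0376654
Responsibility of Segment 1: 0.025005 / 0.0376654 ≈ 0.664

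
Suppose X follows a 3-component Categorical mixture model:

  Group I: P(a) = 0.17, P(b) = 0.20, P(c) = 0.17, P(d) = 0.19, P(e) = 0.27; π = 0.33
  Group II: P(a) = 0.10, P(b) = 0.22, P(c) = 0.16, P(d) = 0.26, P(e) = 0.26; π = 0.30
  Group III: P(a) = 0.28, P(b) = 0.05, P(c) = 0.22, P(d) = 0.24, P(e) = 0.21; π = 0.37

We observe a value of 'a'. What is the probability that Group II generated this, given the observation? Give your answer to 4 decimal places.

0.1581

The responsibility of component k is π_k f_k(x) divided by Σ_j π_j f_j(x).
Evaluate each component's likelihood at the observed value:
  L_I = P(a | comp) = 0.17
  L_II = P(a | comp) = 0.10
  L_III = P(a | comp) = 0.28
Unnormalised posteriors:
  π_I·L_I = 0.33 × 0.17 = 0.0561
  π_II·L_II = 0.30 × 0.1 = 0.03
  π_III·L_III = 0.37 × 0.28 = 0.1036
Sum: 0.0561 + 0.03 + 0.1036 = 0.1897
P(Group II | the observation) = 0.03 / 0.1897 ≈ 0.1581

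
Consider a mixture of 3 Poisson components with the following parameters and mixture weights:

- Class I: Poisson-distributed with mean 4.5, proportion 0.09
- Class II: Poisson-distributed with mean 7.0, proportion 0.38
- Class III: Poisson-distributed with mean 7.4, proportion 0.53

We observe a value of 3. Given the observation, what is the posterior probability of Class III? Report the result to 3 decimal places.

Apply Bayes' rule: the posterior for each component is proportional to its prior times its likelihood at x.
Evaluate each component's likelihood at the observed value:
  f_I = e^(−4.5)·4.5^3/3! = 0.168718
  f_II = e^(−7.0)·7.0^3/3! = 0.0521293
  f_III = e^(−7.4)·7.4^3/3! = 0.0412824
Unnormalised posteriors:
  π_I·f_I = 0.09 × 0.168718 = 0.0151846
  π_II·f_II = 0.38 × 0.0521293 = 0.0198091
  π_III·f_III = 0.53 × 0.0412824 = 0.0218797
Marginal: 0.0151846 + 0.0198091 + 0.0218797 = 0.0568734
P(Class III | data) ≈ 0.385

0.385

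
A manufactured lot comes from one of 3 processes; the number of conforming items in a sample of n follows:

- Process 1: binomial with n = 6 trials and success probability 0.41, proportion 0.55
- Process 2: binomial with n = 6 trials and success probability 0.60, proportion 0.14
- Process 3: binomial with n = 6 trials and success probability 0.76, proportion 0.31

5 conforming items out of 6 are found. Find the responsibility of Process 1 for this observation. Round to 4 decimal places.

By Bayes' theorem, P(k | x) = w_k f_k(x) / Σ_j w_j f_j(x).
Evaluate each component's likelihood at the observed value:
  p_1 = C(6,5)·0.41^5·0.59^1 = 6·0.0115856·0.59 = 0.0410131
  p_2 = C(6,5)·0.60^5·0.40^1 = 6·0.07776·0.4 = 0.186624
  p_3 = C(6,5)·0.76^5·0.24^1 = 6·0.253553·0.24 = 0.365116
Weight by the priors:
  w_1·p_1 = 0.55 × 0.0410131 = 0.0225572
  w_2·p_2 = 0.14 × 0.186624 = 0.0261274
  w_3·p_3 = 0.31 × 0.365116 = 0.113186
Evidence: 0.0225572 + 0.0261274 + 0.113186 = 0.16187
P(Process 1 | x) ≈ 0.1394

0.1394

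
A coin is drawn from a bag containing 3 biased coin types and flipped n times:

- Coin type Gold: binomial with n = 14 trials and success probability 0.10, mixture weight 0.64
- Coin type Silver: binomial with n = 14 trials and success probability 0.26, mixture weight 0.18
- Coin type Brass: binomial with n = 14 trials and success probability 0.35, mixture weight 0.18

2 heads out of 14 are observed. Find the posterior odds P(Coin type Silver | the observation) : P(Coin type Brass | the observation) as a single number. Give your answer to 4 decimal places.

2.6160

Since P(k|x) ∝ P(Z=k) f_k(x), the posterior odds are P(Z=i) f_i(x) / (P(Z=j) f_j(x)).
Component likelihoods at x = 2 heads out of 14:
  L_Gold = C(14,2)·0.10^2·0.90^12 = 91·0.01·0.28243 = 0.257011
  L_Silver = C(14,2)·0.26^2·0.74^12 = 91·0.0676·0.0269638 = 0.16587
  L_Brass = C(14,2)·0.35^2·0.65^12 = 91·0.1225·0.00568801 = 0.0634071
Odds = (0.18/0.18) × (0.16587/0.0634071) = 1 × 2.61596 ≈ 2.6160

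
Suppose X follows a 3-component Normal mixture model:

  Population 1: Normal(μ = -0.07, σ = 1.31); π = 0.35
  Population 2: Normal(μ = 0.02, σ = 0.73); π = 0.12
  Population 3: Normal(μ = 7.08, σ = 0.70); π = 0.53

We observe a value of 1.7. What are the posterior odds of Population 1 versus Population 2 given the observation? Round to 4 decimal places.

The posterior odds equal the prior odds times the likelihood ratio: (P(Z=i)/P(Z=j))·(f_i(x)/f_j(x)).
Component likelihoods at x = 1.7:
  p_1 = (1/(1.31·√(2π)))·exp(−(1.7−-0.07)²/(2·1.31²)) = 0.304536·exp(-0.91280) = 0.122241
  p_2 = (1/(0.73·√(2π)))·exp(−(1.7−0.02)²/(2·0.73²)) = 0.546496·exp(-2.64815) = 0.0386821
  p_3 = (1/(0.70·√(2π)))·exp(−(1.7−7.08)²/(2·0.70²)) = 0.569918·exp(-29.53510) = 8.48946e-14
Odds = (0.35/0.12) × (0.122241/0.0386821) = 2.91667 × 3.16014 ≈ 9.2171

9.2171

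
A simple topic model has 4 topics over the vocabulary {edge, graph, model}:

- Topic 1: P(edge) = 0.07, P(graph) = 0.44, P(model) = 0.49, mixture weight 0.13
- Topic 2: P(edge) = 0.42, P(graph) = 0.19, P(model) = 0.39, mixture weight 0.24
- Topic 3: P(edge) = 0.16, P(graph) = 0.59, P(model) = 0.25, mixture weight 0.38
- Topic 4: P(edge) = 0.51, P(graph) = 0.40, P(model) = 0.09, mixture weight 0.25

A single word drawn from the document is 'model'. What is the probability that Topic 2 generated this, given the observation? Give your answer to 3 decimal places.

Apply Bayes' rule: the posterior for each component is proportional to its prior times its likelihood at x.
Component likelihoods at x = 'model':
  f_1 = 0.49
  f_2 = 0.39
  f_3 = 0.25
  f_4 = 0.09
Unnormalised posteriors:
  w_1·f_1 = 0.13 × 0.49 = 0.0637
  w_2·f_2 = 0.24 × 0.39 = 0.0936
  w_3·f_3 = 0.38 × 0.25 = 0.095
  w_4·f_4 = 0.25 × 0.09 = 0.0225
Sum: 0.0637 + 0.0936 + 0.095 + 0.0225 = 0.2748
So the posterior for Topic 2 is 0.0936 / 0.2748 ≈ 0.341.

0.341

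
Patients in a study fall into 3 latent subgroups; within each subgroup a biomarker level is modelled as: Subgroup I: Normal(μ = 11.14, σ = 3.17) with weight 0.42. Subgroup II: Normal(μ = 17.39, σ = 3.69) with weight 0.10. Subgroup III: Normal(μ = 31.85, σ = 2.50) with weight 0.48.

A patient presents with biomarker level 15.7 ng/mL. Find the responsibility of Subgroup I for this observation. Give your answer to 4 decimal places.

By Bayes' theorem, P(k | x) = P(Z=k) f_k(x) / Σ_j P(Z=j) f_j(x).
Normal densities:
  L_I = (1/(3.17·√(2π)))·exp(−(15.7−11.14)²/(2·3.17²)) = 0.125849·exp(-1.03462) = 0.044722
  L_II = (1/(3.69·√(2π)))·exp(−(15.7−17.39)²/(2·3.69²)) = 0.108114·exp(-0.10488) = 0.0973498
  L_III = (1/(2.50·√(2π)))·exp(−(15.7−31.85)²/(2·2.50²)) = 0.159577·exp(-20.86580) = 1.38378e-10
Weight by the priors:
  P(Z=I)·L_I = 0.42 × 0.044722 = 0.0187832
  P(Z=II)·L_II = 0.10 × 0.0973498 = 0.00973498
  P(Z=III)·L_III = 0.48 × 1.38378e-10 = 6.64216e-11
Marginal: 0.0187832 + 0.00973498 + 6.64216e-11 = 0.0285182
P(Subgroup I | the observation) ≈ 0.6586

0.6586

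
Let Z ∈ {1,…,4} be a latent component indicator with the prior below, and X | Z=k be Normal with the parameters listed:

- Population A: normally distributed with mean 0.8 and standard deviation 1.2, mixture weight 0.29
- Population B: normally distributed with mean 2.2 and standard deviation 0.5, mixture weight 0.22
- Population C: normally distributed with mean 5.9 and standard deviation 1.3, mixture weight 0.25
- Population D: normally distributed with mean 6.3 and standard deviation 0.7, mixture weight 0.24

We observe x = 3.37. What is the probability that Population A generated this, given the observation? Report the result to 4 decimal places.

By Bayes' theorem, P(k | x) = P(Z=k) f_k(x) / Σ_j P(Z=j) f_j(x).
Normal densities:
  L_A = 0.033553
  L_B = 0.0516332
  L_C = 0.0461868
  L_D = 8.94022e-05
Unnormalised posteriors:
  P(Z=A)·L_A = 0.29 × 0.033553 = 0.00973038
  P(Z=B)·L_B = 0.22 × 0.0516332 = 0.0113593
  P(Z=C)·L_C = 0.25 × 0.0461868 = 0.0115467
  P(Z=D)·L_D = 0.24 × 8.94022e-05 = 2.14565e-05
Sum: 0.00973038 + 0.0113593 + 0.0115467 + 2.14565e-05 = 0.0326578
Responsibility of Population A: 0.00973038 / 0.0326578 ≈ 0.2979

0.2979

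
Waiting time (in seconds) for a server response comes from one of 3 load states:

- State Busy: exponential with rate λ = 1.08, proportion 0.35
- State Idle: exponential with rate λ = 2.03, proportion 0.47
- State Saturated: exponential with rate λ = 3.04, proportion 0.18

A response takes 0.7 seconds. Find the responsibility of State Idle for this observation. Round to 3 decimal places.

By Bayes' theorem, P(k | x) = P(Z=k) f_k(x) / Σ_j P(Z=j) f_j(x).
Exponential densities:
  f_Busy = 0.507104
  f_Idle = 0.490189
  f_Saturated = 0.361989
Weight by the priors:
  P(Z=Busy)·f_Busy = 0.35 × 0.507104 = 0.177486
  P(Z=Idle)·f_Idle = 0.47 × 0.490189 = 0.230389
  P(Z=Saturated)·f_Saturated = 0.18 × 0.361989 = 0.065158
Denominator: 0.177486 + 0.230389 + 0.065158 = 0.473033
So the posterior for State Idle is 0.230389 / 0.473033 ≈ 0.487.

0.487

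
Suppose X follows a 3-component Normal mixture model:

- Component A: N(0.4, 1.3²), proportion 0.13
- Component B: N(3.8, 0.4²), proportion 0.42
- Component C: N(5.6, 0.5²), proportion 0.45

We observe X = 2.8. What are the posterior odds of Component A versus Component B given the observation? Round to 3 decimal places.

0.394

Posterior odds = (w_i f_i(x)) / (w_j f_j(x)); the normalising sum cancels.
Component likelihoods at x = 2.8:
  f_A = 0.05583
  f_B = 0.0438208
  f_C = 1.23652e-07
Posterior odds = (w_A·f_A) / (w_B·f_B) = (0.13·0.05583) / (0.42·0.0438208) = 0.00725789 / 0.0184047 ≈ 0.394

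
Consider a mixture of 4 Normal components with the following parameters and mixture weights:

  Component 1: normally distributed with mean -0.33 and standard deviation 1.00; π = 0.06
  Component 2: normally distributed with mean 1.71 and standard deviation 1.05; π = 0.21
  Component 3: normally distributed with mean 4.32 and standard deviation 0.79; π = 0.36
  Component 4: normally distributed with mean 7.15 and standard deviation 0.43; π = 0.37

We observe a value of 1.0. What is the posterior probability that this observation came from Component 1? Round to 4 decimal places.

0.1347

P(component k | x) = π_k·f_k(x) / marginal(x), where marginal(x) = Σ_j π_j·f_j(x).
Normal densities:
  p_1 = (1/(1.00·√(2π)))·exp(−(1.0−-0.33)²/(2·1.00²)) = 0.398942·exp(-0.88445) = 0.16474
  p_2 = (1/(1.05·√(2π)))·exp(−(1.0−1.71)²/(2·1.05²)) = 0.379945·exp(-0.22862) = 0.302297
  p_3 = (1/(0.79·√(2π)))·exp(−(1.0−4.32)²/(2·0.79²)) = 0.504990·exp(-8.83064) = 7.38221e-05
  p_4 = (1/(0.43·√(2π)))·exp(−(1.0−7.15)²/(2·0.43²)) = 0.927773·exp(-102.27826) = 3.53638e-45
Unnormalised posteriors:
  π_1·p_1 = 0.06 × 0.16474 = 0.00988438
  π_2·p_2 = 0.21 × 0.302297 = 0.0634824
  π_3·p_3 = 0.36 × 7.38221e-05 = 2.6576e-05
  π_4·p_4 = 0.37 × 3.53638e-45 = 1.30846e-45
Denominator: 0.00988438 + 0.0634824 + 2.6576e-05 + 1.30846e-45 = 0.0733933
So the posterior for Component 1 is 0.00988438 / 0.0733933 ≈ 0.1347.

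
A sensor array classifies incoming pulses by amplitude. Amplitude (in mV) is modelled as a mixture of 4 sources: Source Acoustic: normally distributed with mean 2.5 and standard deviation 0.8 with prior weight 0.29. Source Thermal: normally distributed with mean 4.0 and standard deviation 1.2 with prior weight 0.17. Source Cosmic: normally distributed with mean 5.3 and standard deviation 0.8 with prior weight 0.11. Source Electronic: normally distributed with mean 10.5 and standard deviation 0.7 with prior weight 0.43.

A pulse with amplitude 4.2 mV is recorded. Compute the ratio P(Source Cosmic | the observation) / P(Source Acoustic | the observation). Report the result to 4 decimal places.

1.4093

The posterior odds equal the prior odds times the likelihood ratio: (w_i/w_j)·(f_i(x)/f_j(x)).
Normal densities:
  p_Acoustic = (1/(0.8·√(2π)))·exp(−(4.2−2.5)²/(2·0.8²)) = 0.498678·exp(-2.25781) = 0.0521512
  p_Thermal = (1/(1.2·√(2π)))·exp(−(4.2−4.0)²/(2·1.2²)) = 0.332452·exp(-0.01389) = 0.327866
  p_Cosmic = (1/(0.8·√(2π)))·exp(−(4.2−5.3)²/(2·0.8²)) = 0.498678·exp(-0.94531) = 0.193765
  p_Electronic = (1/(0.7·√(2π)))·exp(−(4.2−10.5)²/(2·0.7²)) = 0.569918·exp(-40.50000) = 1.46854e-18
Odds = (0.11/0.29) × (0.193765/0.0521512) = 0.37931 × 3.71545 ≈ 1.4093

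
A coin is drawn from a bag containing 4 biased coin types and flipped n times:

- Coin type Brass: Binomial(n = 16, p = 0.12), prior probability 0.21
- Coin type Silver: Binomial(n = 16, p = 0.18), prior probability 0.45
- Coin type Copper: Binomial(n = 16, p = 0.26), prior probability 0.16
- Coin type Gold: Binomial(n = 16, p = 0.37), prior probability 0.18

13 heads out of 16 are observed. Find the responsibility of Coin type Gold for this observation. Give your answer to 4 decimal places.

The responsibility of component k is P(Z=k) f_k(x) divided by Σ_j P(Z=j) f_j(x).
Binomial probabilities:
  L_Brass = C(16,13)·0.12^13·0.88^3 = 560·1.06993e-12·0.681472 = 4.08312e-10
  L_Silver = C(16,13)·0.18^13·0.82^3 = 560·2.0823e-10·0.551368 = 6.42943e-08
  L_Copper = C(16,13)·0.26^13·0.74^3 = 560·2.48115e-08·0.405224 = 5.63037e-06
  L_Gold = C(16,13)·0.37^13·0.63^3 = 560·2.43569e-06·0.250047 = 0.000341061
Weight by the priors:
  P(Z=Brass)·L_Brass = 0.21 × 4.08312e-10 = 8.57455e-11
  P(Z=Silver)·L_Silver = 0.45 × 6.42943e-08 = 2.89324e-08
  P(Z=Copper)·L_Copper = 0.16 × 5.63037e-06 = 9.00859e-07
  P(Z=Gold)·L_Gold = 0.18 × 0.000341061 = 6.1391e-05
Denominator: 8.57455e-11 + 2.89324e-08 + 9.00859e-07 + 6.1391e-05 = 6.23209e-05
P(Coin type Gold | the observation) = 6.1391e-05 / 6.23209e-05 ≈ 0.9851

0.9851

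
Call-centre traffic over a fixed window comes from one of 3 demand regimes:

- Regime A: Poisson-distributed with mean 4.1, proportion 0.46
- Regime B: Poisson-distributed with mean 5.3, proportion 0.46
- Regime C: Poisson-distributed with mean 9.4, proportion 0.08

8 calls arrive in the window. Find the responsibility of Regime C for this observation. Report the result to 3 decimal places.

Posterior ∝ prior × likelihood, so P(k | x) ∝ π_k f_k(x); normalise over all components.
Evaluate each component's likelihood at the observed value:
  f_A = 0.0328203
  f_B = 0.0770772
  f_C = 0.125065
Unnormalised posteriors:
  π_A·f_A = 0.46 × 0.0328203 = 0.0150974
  π_B·f_B = 0.46 × 0.0770772 = 0.0354555
  π_C·f_C = 0.08 × 0.125065 = 0.0100052
Marginal: 0.0150974 + 0.0354555 + 0.0100052 = 0.060558
P(Regime C | x) = 0.0100052 / 0.060558 ≈ 0.165

0.165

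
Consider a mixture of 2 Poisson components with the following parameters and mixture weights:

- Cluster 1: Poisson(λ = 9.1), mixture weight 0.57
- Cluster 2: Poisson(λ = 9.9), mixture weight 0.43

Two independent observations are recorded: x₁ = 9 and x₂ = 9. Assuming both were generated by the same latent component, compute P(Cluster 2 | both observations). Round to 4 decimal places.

0.4097

Apply Bayes' rule: the posterior for each component is proportional to its prior times its likelihood at x.
Since both observations come from the same component, the likelihood for component k is f_k(x₁)·f_k(x₂).
  p_1 = [e^(−9.1)·9.1^9/9! = 0.131683] × [0.131683] = 0.0173404
  p_2 = [e^(−9.9)·9.9^9/9! = 0.12631] × [0.12631] = 0.0159543
Prior × likelihood for each component:
  w_1·p_1 = 0.57 × 0.0173404 = 0.00988404
  w_2·p_2 = 0.43 × 0.0159543 = 0.00686033
Denominator: 0.00988404 + 0.00686033 = 0.0167444
P(Cluster 2 | x₁, x₂) ≈ 0.4097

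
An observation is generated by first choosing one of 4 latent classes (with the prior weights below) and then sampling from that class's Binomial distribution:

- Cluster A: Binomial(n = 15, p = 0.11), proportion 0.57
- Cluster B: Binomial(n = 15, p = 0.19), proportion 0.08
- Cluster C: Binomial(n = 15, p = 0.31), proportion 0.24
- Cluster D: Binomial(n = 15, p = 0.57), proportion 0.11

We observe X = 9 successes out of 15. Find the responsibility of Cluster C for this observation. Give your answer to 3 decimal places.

By Bayes' theorem, P(k | x) = P(Z=k) f_k(x) / Σ_j P(Z=j) f_j(x).
Evaluate each component's likelihood at the observed value:
  f_A = C(15,9)·0.11^9·0.89^6 = 5005·2.35795e-09·0.496981 = 5.86514e-06
  f_B = C(15,9)·0.19^9·0.81^6 = 5005·3.22688e-07·0.28243 = 0.000456138
  f_C = C(15,9)·0.31^9·0.69^6 = 5005·2.64396e-05·0.107918 = 0.0142808
  f_D = C(15,9)·0.57^9·0.43^6 = 5005·0.00635146·0.00632136 = 0.20095
Unnormalised posteriors:
  P(Z=A)·f_A = 0.57 × 5.86514e-06 = 3.34313e-06
  P(Z=B)·f_B = 0.08 × 0.000456138 = 3.64911e-05
  P(Z=C)·f_C = 0.24 × 0.0142808 = 0.0034274
  P(Z=D)·f_D = 0.11 × 0.20095 = 0.0221045
Evidence: 3.34313e-06 + 3.64911e-05 + 0.0034274 + 0.0221045 = 0.0255718
P(Cluster C | x) ≈ 0.134

0.134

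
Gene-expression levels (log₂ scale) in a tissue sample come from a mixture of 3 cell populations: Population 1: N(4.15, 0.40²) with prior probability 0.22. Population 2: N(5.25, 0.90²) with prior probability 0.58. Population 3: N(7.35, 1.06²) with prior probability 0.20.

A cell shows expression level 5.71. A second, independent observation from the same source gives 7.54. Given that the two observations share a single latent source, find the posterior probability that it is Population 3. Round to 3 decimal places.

0.682

P(component k | x) = w_k·f_k(x) / marginal(x), where marginal(x) = Σ_j w_j·f_j(x).
Since both observations come from the same component, the likelihood for component k is f_k(x₁)·f_k(x₂).
  L_1 = [0.000496639] × [2.52414e-16] = 1.25359e-19
  L_2 = [0.388992] × [0.0174106] = 0.00677259
  L_3 = [0.113713] × [0.370363] = 0.0421152
Prior × likelihood for each component:
  w_1·L_1 = 0.22 × 1.25359e-19 = 2.75789e-20
  w_2·L_2 = 0.58 × 0.00677259 = 0.0039281
  w_3·L_3 = 0.20 × 0.0421152 = 0.00842304
Normaliser: 2.75789e-20 + 0.0039281 + 0.00842304 = 0.0123511
Responsibility of Population 3: 0.00842304 / 0.0123511 ≈ 0.682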